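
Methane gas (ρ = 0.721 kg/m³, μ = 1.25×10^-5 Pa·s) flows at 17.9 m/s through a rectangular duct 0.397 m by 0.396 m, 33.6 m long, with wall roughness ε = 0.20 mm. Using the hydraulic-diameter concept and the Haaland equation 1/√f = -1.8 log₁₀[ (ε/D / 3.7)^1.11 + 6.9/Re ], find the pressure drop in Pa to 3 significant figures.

ΔP ≈ 174 Pa

Hydraulic diameter D_h = 4A/P = 4·(0.397·0.396)/(2·(0.397+0.396)) = 0.6288/1.586 = 0.3965 m.
Re = ρVD_h/μ = 0.721·17.9·0.3965/1.25e-05 = 4.094e+05.
ε/D_h = 0.0002/0.3965 = 0.000504; Haaland gives 1/√f = -1.8 log₁₀[5.12e-05+1.69e-05] = 7.501, so f = 0.01777.
ΔP = f(L/D_h)(ρV²/2) = 0.01777·33.6/0.3965·115.5 = 174 Pa.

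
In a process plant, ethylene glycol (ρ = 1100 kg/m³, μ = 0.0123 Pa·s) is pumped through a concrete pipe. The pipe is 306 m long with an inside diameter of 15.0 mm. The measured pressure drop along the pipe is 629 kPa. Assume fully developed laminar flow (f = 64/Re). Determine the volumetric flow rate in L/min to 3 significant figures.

For laminar flow, f = 64/Re with Re = ρVD/μ, so Darcy-Weisbach reduces to ΔP = 32μLV/D². Solving for V: V = ΔP·D²/(32μL) = 6.29e+05·(0.015)²/(32·0.0123·306) = 1.175 m/s.
Check: Re = ρVD/μ = 1100·1.175·0.015/0.0123 = 1576 < 2300, so the laminar assumption holds.
Q = V·A = 1.175·(π/4·0.015²) = 0.0002076 m³/s = 12.5 L/min.

Q ≈ 12.5 L/min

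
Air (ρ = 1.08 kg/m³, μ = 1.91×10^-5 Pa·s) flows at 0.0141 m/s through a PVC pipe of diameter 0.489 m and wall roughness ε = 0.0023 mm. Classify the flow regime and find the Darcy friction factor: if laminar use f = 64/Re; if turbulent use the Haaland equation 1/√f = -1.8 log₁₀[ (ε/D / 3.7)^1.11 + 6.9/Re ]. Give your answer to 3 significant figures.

Re = ρVD/μ = 1.08·0.0141·0.489/1.91e-05 = 389.9.
Re < 2300 → laminar, so f = 64/Re = 0.1642 (roughness is irrelevant in laminar flow).

f ≈ 0.164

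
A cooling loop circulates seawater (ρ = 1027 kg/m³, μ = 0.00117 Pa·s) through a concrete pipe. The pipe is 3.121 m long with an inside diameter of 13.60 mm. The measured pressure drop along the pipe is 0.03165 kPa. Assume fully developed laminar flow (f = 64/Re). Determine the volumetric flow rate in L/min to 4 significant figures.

For laminar flow, f = 64/Re with Re = ρVD/μ, so Darcy-Weisbach reduces to ΔP = 32μLV/D². Solving for V: V = ΔP·D²/(32μL) = 31.65·(0.0136)²/(32·0.00117·3.121) = 0.0501 m/s.
Check: Re = ρVD/μ = 1027·0.0501·0.0136/0.00117 = 598.1 < 2300, so the laminar assumption holds.
Q = V·A = 0.0501·(π/4·0.0136²) = 7.278e-06 m³/s = 0.4367 L/min.

Q ≈ 0.4367 L/min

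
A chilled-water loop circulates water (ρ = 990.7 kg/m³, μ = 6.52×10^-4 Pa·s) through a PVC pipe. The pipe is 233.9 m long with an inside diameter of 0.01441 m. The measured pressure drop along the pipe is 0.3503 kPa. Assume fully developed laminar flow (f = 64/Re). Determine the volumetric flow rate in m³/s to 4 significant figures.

Q ≈ 2.431×10^-6 m³/s

For laminar flow, f = 64/Re with Re = ρVD/μ, so Darcy-Weisbach reduces to ΔP = 32μLV/D². Solving for V: V = ΔP·D²/(32μL) = 350.3·(0.01441)²/(32·0.000652·233.9) = 0.01491 m/s.
Check: Re = ρVD/μ = 990.7·0.01491·0.01441/0.000652 = 326.4 < 2300, so the laminar assumption holds.
Q = V·A = 0.01491·(π/4·0.01441²) = 2.431e-06 m³/s = 2.431×10^-6 m³/s.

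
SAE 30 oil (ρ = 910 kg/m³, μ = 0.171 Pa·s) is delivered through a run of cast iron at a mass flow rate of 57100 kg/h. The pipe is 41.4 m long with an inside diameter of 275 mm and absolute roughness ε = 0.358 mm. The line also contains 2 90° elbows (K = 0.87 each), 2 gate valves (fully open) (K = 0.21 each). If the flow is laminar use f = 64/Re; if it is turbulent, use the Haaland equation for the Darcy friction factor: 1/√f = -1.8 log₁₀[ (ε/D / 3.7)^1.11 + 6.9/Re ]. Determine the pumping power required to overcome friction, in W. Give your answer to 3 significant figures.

ṁ = 57100 kg/h = 57100/3600 = 15.86 kg/s.
A = πD²/4 = π(0.275)²/4 = 0.0594 m²; mean velocity V = ṁ/(ρA) = 15.86/(910 · 0.0594) = 0.2935 m/s.
Reynolds number Re = ρVD/μ = 910 · 0.2935 · 0.275 / 0.171 = 429.5.
Re < 2300 → laminar flow, so f = 64/Re = 64/429.5 = 0.149 (the turbulent correlation is not needed).
Total minor-loss coefficient ΣK = 2·0.87 + 2·0.21 = 2.16.
ΔP = [f·L/D + ΣK]·(ρV²/2) = [0.149·41.4/0.275 + 2.16]·(910·0.2935²/2) = [22.44 + 2.16]·39.18 = 963.7 Pa.
Q = ṁ/ρ = 15.86/910 = 0.01743 m³/s.
Pumping power P = QΔP = 0.01743·963.7 = 16.80 W = 16.8 W.

P ≈ 16.8 W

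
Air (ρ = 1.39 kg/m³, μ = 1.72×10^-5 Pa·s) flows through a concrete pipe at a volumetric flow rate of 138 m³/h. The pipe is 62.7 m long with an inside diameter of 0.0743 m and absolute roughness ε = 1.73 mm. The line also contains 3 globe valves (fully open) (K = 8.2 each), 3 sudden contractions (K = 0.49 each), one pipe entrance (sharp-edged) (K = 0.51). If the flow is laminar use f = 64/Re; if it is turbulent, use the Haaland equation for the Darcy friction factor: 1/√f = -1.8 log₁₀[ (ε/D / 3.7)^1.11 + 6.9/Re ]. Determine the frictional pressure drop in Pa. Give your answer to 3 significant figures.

Q = 138 m³/h = 138/3600 = 0.03833 m³/s.
Cross-sectional area A = πD²/4 = π(0.0743)²/4 = 0.004336 m²; mean velocity V = Q/A = 0.03833/0.004336 = 8.841 m/s.
Reynolds number Re = ρVD/μ = 1.39 · 8.841 · 0.0743 / 1.72e-05 = 5.309e+04.
Re > 4000 → turbulent. Relative roughness ε/D = 0.00173/0.0743 = 0.0233. Haaland: 1/√f = -1.8 log₁₀[(0.0233/3.7)^1.11 + 6.9/5.309e+04] = -1.8 log₁₀[0.0036 + 0.00013] = 4.37, so f = 0.05236.
Total minor-loss coefficient ΣK = 3·8.2 + 3·0.49 + 1·0.51 = 26.6.
ΔP = [f·L/D + ΣK]·(ρV²/2) = [0.05236·62.7/0.0743 + 26.6]·(1.39·8.841²/2) = [44.19 + 26.6]·54.33 = 3844 Pa.

ΔP ≈ 3840 Pa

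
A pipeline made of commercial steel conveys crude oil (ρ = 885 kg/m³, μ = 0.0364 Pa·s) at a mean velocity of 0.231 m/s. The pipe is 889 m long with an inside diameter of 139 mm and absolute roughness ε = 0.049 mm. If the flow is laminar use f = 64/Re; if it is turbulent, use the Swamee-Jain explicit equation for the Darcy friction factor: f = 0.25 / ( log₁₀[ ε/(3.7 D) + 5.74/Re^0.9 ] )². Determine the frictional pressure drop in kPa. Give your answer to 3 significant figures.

ΔP ≈ 12.4 kPa

Reynolds number Re = ρVD/μ = 885 · 0.231 · 0.139 / 0.0364 = 780.7.
Re < 2300 → laminar flow, so f = 64/Re = 64/780.7 = 0.08198 (the turbulent correlation is not needed).
Darcy-Weisbach: ΔP = f(L/D)(ρV²/2) = 0.08198·(889/0.139)·(885·0.231²/2) = 0.08198·6396·23.61 = 1.238e+04 Pa.
ΔP = 1.238e+04 Pa = 12.4 kPa.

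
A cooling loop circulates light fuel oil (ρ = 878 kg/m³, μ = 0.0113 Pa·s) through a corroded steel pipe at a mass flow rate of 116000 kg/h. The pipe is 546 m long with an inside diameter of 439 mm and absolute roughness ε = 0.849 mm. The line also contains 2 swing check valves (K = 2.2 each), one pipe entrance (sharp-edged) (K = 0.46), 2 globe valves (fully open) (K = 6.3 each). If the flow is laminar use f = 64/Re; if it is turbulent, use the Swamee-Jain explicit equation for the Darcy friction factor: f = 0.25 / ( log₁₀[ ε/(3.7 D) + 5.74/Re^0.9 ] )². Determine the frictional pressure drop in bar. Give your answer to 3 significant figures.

ΔP ≈ 0.0159 bar

ṁ = 116000 kg/h = 116000/3600 = 32.22 kg/s.
A = πD²/4 = π(0.439)²/4 = 0.1514 m²; mean velocity V = ṁ/(ρA) = 32.22/(878 · 0.1514) = 0.2425 m/s.
Reynolds number Re = ρVD/μ = 878 · 0.2425 · 0.439 / 0.0113 = 8270.
Re > 4000 → turbulent. Relative roughness ε/D = 0.000849/0.439 = 0.00193. Swamee-Jain: f = 0.25/(log₁₀[0.00193/3.7 + 5.74/8270^0.9])² = 0.25/(log₁₀[0.000523 + 0.00171])² = 0.25/(-2.651)² = 0.03557.
Total minor-loss coefficient ΣK = 2·2.2 + 1·0.46 + 2·6.3 = 17.5.
ΔP = [f·L/D + ΣK]·(ρV²/2) = [0.03557·546/0.439 + 17.5]·(878·0.2425²/2) = [44.24 + 17.5]·25.81 = 1592 Pa.
ΔP = 1592 Pa = 0.0159 bar.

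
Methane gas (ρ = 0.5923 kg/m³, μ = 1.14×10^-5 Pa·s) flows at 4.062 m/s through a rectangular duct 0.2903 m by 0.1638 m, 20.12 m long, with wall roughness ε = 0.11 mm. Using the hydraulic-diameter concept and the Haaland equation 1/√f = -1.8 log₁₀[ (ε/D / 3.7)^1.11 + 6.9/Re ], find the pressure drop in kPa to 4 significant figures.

ΔP ≈ 0.01071 kPa

Hydraulic diameter D_h = 4A/P = 4·(0.2903·0.1638)/(2·(0.2903+0.1638)) = 0.1902/0.9082 = 0.2094 m.
Re = ρVD_h/μ = 0.5923·4.062·0.2094/1.14e-05 = 4.42e+04.
ε/D_h = 0.00011/0.2094 = 0.000525; Haaland gives 1/√f = -1.8 log₁₀[5.36e-05+0.000156] = 6.621, so f = 0.02281.
ΔP = f(L/D_h)(ρV²/2) = 0.02281·20.12/0.2094·4.886 = 10.71 Pa.
ΔP = 0.01071 kPa.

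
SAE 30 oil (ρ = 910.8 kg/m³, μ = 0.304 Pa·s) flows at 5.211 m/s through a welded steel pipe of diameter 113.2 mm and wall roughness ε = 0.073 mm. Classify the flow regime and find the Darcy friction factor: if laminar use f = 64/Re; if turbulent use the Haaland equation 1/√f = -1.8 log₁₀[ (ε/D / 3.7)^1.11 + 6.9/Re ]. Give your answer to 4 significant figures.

Re = ρVD/μ = 910.8·5.211·0.1132/0.304 = 1767.
Re < 2300 → laminar, so f = 64/Re = 0.03621 (roughness is irrelevant in laminar flow).

f ≈ 0.03621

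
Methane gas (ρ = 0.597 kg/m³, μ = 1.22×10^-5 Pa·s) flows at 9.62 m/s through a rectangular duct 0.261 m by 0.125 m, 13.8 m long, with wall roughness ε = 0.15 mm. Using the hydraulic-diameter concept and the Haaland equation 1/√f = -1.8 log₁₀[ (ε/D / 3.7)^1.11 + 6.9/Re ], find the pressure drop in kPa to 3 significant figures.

ΔP ≈ 0.0498 kPa

Hydraulic diameter D_h = 4A/P = 4·(0.261·0.125)/(2·(0.261+0.125)) = 0.1305/0.772 = 0.169 m.
Re = ρVD_h/μ = 0.597·9.62·0.169/1.22e-05 = 7.958e+04.
ε/D_h = 0.00015/0.169 = 0.000887; Haaland gives 1/√f = -1.8 log₁₀[9.59e-05+8.67e-05] = 6.729, so f = 0.02208.
ΔP = f(L/D_h)(ρV²/2) = 0.02208·13.8/0.169·27.62 = 49.8 Pa.
ΔP = 0.0498 kPa.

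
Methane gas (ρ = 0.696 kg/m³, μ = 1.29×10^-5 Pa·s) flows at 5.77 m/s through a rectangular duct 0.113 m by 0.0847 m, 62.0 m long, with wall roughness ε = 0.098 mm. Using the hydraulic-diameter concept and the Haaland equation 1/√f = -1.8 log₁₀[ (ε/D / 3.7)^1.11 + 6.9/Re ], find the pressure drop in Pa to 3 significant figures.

ΔP ≈ 190 Pa

Hydraulic diameter D_h = 4A/P = 4·(0.113·0.0847)/(2·(0.113+0.0847)) = 0.03828/0.3954 = 0.09682 m.
Re = ρVD_h/μ = 0.696·5.77·0.09682/1.29e-05 = 3.014e+04.
ε/D_h = 9.8e-05/0.09682 = 0.00101; Haaland gives 1/√f = -1.8 log₁₀[0.000111+0.000229] = 6.244, so f = 0.02565.
ΔP = f(L/D_h)(ρV²/2) = 0.02565·62/0.09682·11.59 = 190.3 Pa.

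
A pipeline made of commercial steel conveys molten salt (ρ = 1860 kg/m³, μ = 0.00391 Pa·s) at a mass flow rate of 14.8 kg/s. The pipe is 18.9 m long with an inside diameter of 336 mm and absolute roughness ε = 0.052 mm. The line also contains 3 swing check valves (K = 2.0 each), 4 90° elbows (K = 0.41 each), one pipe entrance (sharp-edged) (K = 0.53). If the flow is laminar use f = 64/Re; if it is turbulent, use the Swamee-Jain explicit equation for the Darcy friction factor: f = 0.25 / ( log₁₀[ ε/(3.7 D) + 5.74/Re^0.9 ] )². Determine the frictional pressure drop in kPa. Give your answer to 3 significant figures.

A = πD²/4 = π(0.336)²/4 = 0.08867 m²; mean velocity V = ṁ/(ρA) = 14.8/(1860 · 0.08867) = 0.08974 m/s.
Reynolds number Re = ρVD/μ = 1860 · 0.08974 · 0.336 / 0.00391 = 1.434e+04.
Re > 4000 → turbulent. Relative roughness ε/D = 5.2e-05/0.336 = 0.000155. Swamee-Jain: f = 0.25/(log₁₀[0.000155/3.7 + 5.74/1.434e+04^0.9])² = 0.25/(log₁₀[4.18e-05 + 0.00104])² = 0.25/(-2.965)² = 0.02844.
Total minor-loss coefficient ΣK = 3·2 + 4·0.41 + 1·0.53 = 8.17.
ΔP = [f·L/D + ΣK]·(ρV²/2) = [0.02844·18.9/0.336 + 8.17]·(1860·0.08974²/2) = [1.6 + 8.17]·7.489 = 73.17 Pa.
ΔP = 73.17 Pa = 0.0732 kPa.

ΔP ≈ 0.0732 kPa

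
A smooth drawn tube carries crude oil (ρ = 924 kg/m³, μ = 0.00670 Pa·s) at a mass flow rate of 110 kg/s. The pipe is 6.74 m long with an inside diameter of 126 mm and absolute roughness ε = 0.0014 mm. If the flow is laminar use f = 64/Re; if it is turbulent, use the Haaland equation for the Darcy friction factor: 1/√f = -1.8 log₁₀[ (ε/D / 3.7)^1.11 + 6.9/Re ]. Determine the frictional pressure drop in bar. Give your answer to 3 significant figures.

A = πD²/4 = π(0.126)²/4 = 0.01247 m²; mean velocity V = ṁ/(ρA) = 110/(924 · 0.01247) = 9.548 m/s.
Reynolds number Re = ρVD/μ = 924 · 9.548 · 0.126 / 0.0067 = 1.659e+05.
Re > 4000 → turbulent. Relative roughness ε/D = 1.4e-06/0.126 = 1.11e-05. Haaland: 1/√f = -1.8 log₁₀[(1.11e-05/3.7)^1.11 + 6.9/1.659e+05] = -1.8 log₁₀[7.41e-07 + 4.16e-05] = 7.872, so f = 0.01614.
Darcy-Weisbach: ΔP = f(L/D)(ρV²/2) = 0.01614·(6.74/0.126)·(924·9.548²/2) = 0.01614·53.49·4.211e+04 = 3.635e+04 Pa.
ΔP = 3.635e+04 Pa = 0.364 bar.

ΔP ≈ 0.364 bar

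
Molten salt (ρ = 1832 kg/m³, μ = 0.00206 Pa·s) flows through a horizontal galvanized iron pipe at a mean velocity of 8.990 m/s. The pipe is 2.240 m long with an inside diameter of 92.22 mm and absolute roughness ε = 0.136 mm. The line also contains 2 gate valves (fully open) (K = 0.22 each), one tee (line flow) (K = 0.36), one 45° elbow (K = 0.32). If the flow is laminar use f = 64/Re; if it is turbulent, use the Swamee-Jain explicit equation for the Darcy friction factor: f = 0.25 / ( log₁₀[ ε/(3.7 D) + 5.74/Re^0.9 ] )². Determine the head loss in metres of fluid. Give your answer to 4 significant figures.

Reynolds number Re = ρVD/μ = 1832 · 8.99 · 0.09222 / 0.00206 = 7.373e+05.
Re > 4000 → turbulent. Relative roughness ε/D = 0.000136/0.09222 = 0.00147. Swamee-Jain: f = 0.25/(log₁₀[0.00147/3.7 + 5.74/7.373e+05^0.9])² = 0.25/(log₁₀[0.000399 + 3.01e-05])² = 0.25/(-3.368)² = 0.02204.
Total minor-loss coefficient ΣK = 2·0.22 + 1·0.36 + 1·0.32 = 1.12.
ΔP = [f·L/D + ΣK]·(ρV²/2) = [0.02204·2.24/0.09222 + 1.12]·(1832·8.99²/2) = [0.5354 + 1.12]·7.403e+04 = 1.225e+05 Pa.
Head loss h_f = ΔP/(ρg) = 1.225e+05/(1832·9.81) = 6.819 m.

h_f ≈ 6.819 m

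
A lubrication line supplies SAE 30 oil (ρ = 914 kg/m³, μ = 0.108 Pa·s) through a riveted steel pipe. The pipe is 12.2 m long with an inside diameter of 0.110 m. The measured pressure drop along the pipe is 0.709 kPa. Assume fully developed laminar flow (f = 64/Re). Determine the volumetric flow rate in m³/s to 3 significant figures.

Q ≈ 0.00193 m³/s

For laminar flow, f = 64/Re with Re = ρVD/μ, so Darcy-Weisbach reduces to ΔP = 32μLV/D². Solving for V: V = ΔP·D²/(32μL) = 709·(0.11)²/(32·0.108·12.2) = 0.2035 m/s.
Check: Re = ρVD/μ = 914·0.2035·0.11/0.108 = 189.4 < 2300, so the laminar assumption holds.
Q = V·A = 0.2035·(π/4·0.11²) = 0.001934 m³/s = 0.00193 m³/s.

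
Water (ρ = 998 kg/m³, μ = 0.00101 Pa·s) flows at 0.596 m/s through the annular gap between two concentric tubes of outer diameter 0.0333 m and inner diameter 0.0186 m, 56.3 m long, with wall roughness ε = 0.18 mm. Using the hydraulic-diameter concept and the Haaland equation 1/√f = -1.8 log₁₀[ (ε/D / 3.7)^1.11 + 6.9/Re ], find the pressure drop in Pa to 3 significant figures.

Hydraulic diameter D_h = 4A/P = D_o - D_i = 0.0333 - 0.0186 = 0.0147 m.
Re = ρVD_h/μ = 998·0.596·0.0147/0.00101 = 8657.
ε/D_h = 0.00018/0.0147 = 0.0122; Haaland gives 1/√f = -1.8 log₁₀[0.00177+0.000797] = 4.664, so f = 0.04596.
ΔP = f(L/D_h)(ρV²/2) = 0.04596·56.3/0.0147·177.3 = 3.12e+04 Pa.

ΔP ≈ 31200 Pa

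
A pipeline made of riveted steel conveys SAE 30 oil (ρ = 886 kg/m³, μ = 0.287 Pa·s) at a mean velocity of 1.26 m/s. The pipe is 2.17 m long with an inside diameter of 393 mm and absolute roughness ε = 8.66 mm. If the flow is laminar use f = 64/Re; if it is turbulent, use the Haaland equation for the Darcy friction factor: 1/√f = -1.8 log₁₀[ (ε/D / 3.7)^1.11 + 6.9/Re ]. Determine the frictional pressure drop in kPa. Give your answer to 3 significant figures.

Reynolds number Re = ρVD/μ = 886 · 1.26 · 0.393 / 0.287 = 1529.
Re < 2300 → laminar flow, so f = 64/Re = 64/1529 = 0.04187 (the turbulent correlation is not needed).
Darcy-Weisbach: ΔP = f(L/D)(ρV²/2) = 0.04187·(2.17/0.393)·(886·1.26²/2) = 0.04187·5.522·703.3 = 162.6 Pa.
ΔP = 162.6 Pa = 0.163 kPa.

ΔP ≈ 0.163 kPa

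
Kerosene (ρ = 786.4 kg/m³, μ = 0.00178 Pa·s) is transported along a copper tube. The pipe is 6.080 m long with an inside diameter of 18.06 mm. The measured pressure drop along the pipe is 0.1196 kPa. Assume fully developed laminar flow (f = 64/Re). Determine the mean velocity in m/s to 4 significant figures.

V ≈ 0.1126 m/s

For laminar flow, f = 64/Re with Re = ρVD/μ, so Darcy-Weisbach reduces to ΔP = 32μLV/D². Solving for V: V = ΔP·D²/(32μL) = 119.6·(0.01806)²/(32·0.00178·6.08) = 0.1126 m/s.
Check: Re = ρVD/μ = 786.4·0.1126·0.01806/0.00178 = 898.7 < 2300, so the laminar assumption holds.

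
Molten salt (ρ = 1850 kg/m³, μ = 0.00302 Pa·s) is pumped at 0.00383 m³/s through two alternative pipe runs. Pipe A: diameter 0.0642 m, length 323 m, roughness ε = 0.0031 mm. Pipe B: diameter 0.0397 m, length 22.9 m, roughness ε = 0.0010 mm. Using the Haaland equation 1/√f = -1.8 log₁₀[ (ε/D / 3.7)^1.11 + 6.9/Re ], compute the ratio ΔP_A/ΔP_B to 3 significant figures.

Pipe A: V = Q/A = 0.00383/0.003237 = 1.183 m/s; Re = 4.653e+04; ε/D = 4.83e-05; Haaland → f = 0.02117; ΔP_A = f(L/D)(ρV²/2) = 1.379e+05 Pa.
Pipe B: V = Q/A = 0.00383/0.001238 = 3.094 m/s; Re = 7.525e+04; ε/D = 2.52e-05; Haaland → f = 0.01901; ΔP_B = f(L/D)(ρV²/2) = 9.712e+04 Pa.
ΔP_A/ΔP_B = 1.379e+05/9.712e+04 = 1.42.

ΔP_A/ΔP_B ≈ 1.42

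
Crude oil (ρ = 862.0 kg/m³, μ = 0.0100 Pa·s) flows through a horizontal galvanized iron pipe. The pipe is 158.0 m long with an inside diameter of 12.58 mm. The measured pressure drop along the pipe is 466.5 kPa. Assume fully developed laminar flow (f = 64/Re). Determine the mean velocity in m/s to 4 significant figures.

V ≈ 1.460 m/s

For laminar flow, f = 64/Re with Re = ρVD/μ, so Darcy-Weisbach reduces to ΔP = 32μLV/D². Solving for V: V = ΔP·D²/(32μL) = 4.665e+05·(0.01258)²/(32·0.01·158) = 1.46 m/s.
Check: Re = ρVD/μ = 862·1.46·0.01258/0.01 = 1583 < 2300, so the laminar assumption holds.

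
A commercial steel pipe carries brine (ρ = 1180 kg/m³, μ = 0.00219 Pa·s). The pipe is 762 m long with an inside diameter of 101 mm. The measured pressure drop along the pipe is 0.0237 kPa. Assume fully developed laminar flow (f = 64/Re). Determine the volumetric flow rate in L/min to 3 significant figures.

For laminar flow, f = 64/Re with Re = ρVD/μ, so Darcy-Weisbach reduces to ΔP = 32μLV/D². Solving for V: V = ΔP·D²/(32μL) = 23.7·(0.101)²/(32·0.00219·762) = 0.004527 m/s.
Check: Re = ρVD/μ = 1180·0.004527·0.101/0.00219 = 246.4 < 2300, so the laminar assumption holds.
Q = V·A = 0.004527·(π/4·0.101²) = 3.627e-05 m³/s = 2.18 L/min.

Q ≈ 2.18 L/min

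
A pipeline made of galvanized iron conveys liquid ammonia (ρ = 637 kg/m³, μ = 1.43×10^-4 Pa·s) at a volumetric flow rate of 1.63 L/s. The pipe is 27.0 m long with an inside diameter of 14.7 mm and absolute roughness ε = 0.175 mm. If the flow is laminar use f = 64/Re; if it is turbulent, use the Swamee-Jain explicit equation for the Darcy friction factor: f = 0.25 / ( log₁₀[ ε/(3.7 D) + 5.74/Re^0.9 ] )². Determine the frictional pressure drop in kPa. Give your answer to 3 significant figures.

Q = 1.63 L/s = 1.63/1000 = 0.00163 m³/s.
Cross-sectional area A = πD²/4 = π(0.0147)²/4 = 0.0001697 m²; mean velocity V = Q/A = 0.00163/0.0001697 = 9.604 m/s.
Reynolds number Re = ρVD/μ = 637 · 9.604 · 0.0147 / 0.000143 = 6.289e+05.
Re > 4000 → turbulent. Relative roughness ε/D = 0.000175/0.0147 = 0.0119. Swamee-Jain: f = 0.25/(log₁₀[0.0119/3.7 + 5.74/6.289e+05^0.9])² = 0.25/(log₁₀[0.00322 + 3.47e-05])² = 0.25/(-2.488)² = 0.04039.
Darcy-Weisbach: ΔP = f(L/D)(ρV²/2) = 0.04039·(27/0.0147)·(637·9.604²/2) = 0.04039·1837·2.938e+04 = 2.18e+06 Pa.
ΔP = 2.18e+06 Pa = 2180 kPa.

ΔP ≈ 2180 kPa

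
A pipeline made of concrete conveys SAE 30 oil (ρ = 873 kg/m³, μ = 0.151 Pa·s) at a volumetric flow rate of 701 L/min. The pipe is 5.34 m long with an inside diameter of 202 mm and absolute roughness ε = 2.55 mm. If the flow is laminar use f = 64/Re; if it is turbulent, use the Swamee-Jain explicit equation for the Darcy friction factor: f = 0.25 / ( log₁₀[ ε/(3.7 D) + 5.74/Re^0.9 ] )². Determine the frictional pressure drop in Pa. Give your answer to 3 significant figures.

ΔP ≈ 231 Pa

Q = 701 L/min = 701/60000 = 0.01168 m³/s.
Cross-sectional area A = πD²/4 = π(0.202)²/4 = 0.03205 m²; mean velocity V = Q/A = 0.01168/0.03205 = 0.3646 m/s.
Reynolds number Re = ρVD/μ = 873 · 0.3646 · 0.202 / 0.151 = 425.8.
Re < 2300 → laminar flow, so f = 64/Re = 64/425.8 = 0.1503 (the turbulent correlation is not needed).
Darcy-Weisbach: ΔP = f(L/D)(ρV²/2) = 0.1503·(5.34/0.202)·(873·0.3646²/2) = 0.1503·26.44·58.01 = 230.5 Pa.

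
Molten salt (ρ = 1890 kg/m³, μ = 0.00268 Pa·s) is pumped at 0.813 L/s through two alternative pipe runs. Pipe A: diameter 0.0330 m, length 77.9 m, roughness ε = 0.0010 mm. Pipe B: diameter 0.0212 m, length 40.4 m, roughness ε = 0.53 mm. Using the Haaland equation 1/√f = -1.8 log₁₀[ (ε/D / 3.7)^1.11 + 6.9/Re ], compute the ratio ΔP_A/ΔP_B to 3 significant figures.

ΔP_A/ΔP_B ≈ 0.0980

Pipe A: V = Q/A = 0.000813/0.0008553 = 0.9505 m/s; Re = 2.212e+04; ε/D = 3.03e-05; Haaland → f = 0.02515; ΔP_A = f(L/D)(ρV²/2) = 5.07e+04 Pa.
Pipe B: V = Q/A = 0.000813/0.000353 = 2.303 m/s; Re = 3.443e+04; ε/D = 0.025; Haaland → f = 0.05416; ΔP_B = f(L/D)(ρV²/2) = 5.174e+05 Pa.
ΔP_A/ΔP_B = 5.07e+04/5.174e+05 = 0.0980.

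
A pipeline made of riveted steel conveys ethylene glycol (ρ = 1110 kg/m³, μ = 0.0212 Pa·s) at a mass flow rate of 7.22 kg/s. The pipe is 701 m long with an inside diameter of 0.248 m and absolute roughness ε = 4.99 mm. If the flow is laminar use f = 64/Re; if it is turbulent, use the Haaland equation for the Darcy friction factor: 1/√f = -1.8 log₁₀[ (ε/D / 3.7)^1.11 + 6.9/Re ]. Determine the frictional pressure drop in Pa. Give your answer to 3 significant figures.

A = πD²/4 = π(0.248)²/4 = 0.04831 m²; mean velocity V = ṁ/(ρA) = 7.22/(1110 · 0.04831) = 0.1347 m/s.
Reynolds number Re = ρVD/μ = 1110 · 0.1347 · 0.248 / 0.0212 = 1748.
Re < 2300 → laminar flow, so f = 64/Re = 64/1748 = 0.0366 (the turbulent correlation is not needed).
Darcy-Weisbach: ΔP = f(L/D)(ρV²/2) = 0.0366·(701/0.248)·(1110·0.1347²/2) = 0.0366·2827·10.06 = 1041 Pa.

ΔP ≈ 1040 Pa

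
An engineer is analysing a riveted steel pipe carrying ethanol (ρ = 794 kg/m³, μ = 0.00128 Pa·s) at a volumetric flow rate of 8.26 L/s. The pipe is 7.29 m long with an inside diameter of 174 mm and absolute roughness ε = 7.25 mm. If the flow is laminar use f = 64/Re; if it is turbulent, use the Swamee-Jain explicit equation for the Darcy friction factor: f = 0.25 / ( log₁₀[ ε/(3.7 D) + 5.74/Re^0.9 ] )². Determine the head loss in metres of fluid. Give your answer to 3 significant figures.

Q = 8.26 L/s = 8.26/1000 = 0.00826 m³/s.
Cross-sectional area A = πD²/4 = π(0.174)²/4 = 0.02378 m²; mean velocity V = Q/A = 0.00826/0.02378 = 0.3474 m/s.
Reynolds number Re = ρVD/μ = 794 · 0.3474 · 0.174 / 0.00128 = 3.749e+04.
Re > 4000 → turbulent. Relative roughness ε/D = 0.00725/0.174 = 0.0417. Swamee-Jain: f = 0.25/(log₁₀[0.0417/3.7 + 5.74/3.749e+04^0.9])² = 0.25/(log₁₀[0.0113 + 0.000439])² = 0.25/(-1.932)² = 0.06699.
Darcy-Weisbach: ΔP = f(L/D)(ρV²/2) = 0.06699·(7.29/0.174)·(794·0.3474²/2) = 0.06699·41.9·47.9 = 134.5 Pa.
Head loss h_f = ΔP/(ρg) = 134.5/(794·9.81) = 0.0173 m.

h_f ≈ 0.0173 m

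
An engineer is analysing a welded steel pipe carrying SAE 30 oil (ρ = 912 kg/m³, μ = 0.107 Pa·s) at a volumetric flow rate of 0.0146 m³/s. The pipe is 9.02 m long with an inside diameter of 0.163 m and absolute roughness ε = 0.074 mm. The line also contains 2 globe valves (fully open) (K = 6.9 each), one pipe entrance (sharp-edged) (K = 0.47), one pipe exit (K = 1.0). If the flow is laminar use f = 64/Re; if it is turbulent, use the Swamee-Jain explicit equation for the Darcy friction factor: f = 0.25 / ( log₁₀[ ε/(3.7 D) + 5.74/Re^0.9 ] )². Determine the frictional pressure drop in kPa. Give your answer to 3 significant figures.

ΔP ≈ 4.22 kPa

Cross-sectional area A = πD²/4 = π(0.163)²/4 = 0.02087 m²; mean velocity V = Q/A = 0.0146/0.02087 = 0.6997 m/s.
Reynolds number Re = ρVD/μ = 912 · 0.6997 · 0.163 / 0.107 = 972.
Re < 2300 → laminar flow, so f = 64/Re = 64/972 = 0.06584 (the turbulent correlation is not needed).
Total minor-loss coefficient ΣK = 2·6.9 + 1·0.47 + 1·1 = 15.3.
ΔP = [f·L/D + ΣK]·(ρV²/2) = [0.06584·9.02/0.163 + 15.3]·(912·0.6997²/2) = [3.643 + 15.3]·223.2 = 4222 Pa.
ΔP = 4222 Pa = 4.22 kPa.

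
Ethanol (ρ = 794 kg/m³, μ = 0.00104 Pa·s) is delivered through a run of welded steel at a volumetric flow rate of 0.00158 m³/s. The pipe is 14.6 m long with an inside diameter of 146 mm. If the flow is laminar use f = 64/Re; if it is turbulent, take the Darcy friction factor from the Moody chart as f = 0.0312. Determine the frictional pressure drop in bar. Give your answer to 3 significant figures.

Cross-sectional area A = πD²/4 = π(0.146)²/4 = 0.01674 m²; mean velocity V = Q/A = 0.00158/0.01674 = 0.09438 m/s.
Reynolds number Re = ρVD/μ = 794 · 0.09438 · 0.146 / 0.00104 = 1.052e+04.
Re > 4000 → turbulent; use the Moody-chart value f = 0.0312.
Darcy-Weisbach: ΔP = f(L/D)(ρV²/2) = 0.0312·(14.6/0.146)·(794·0.09438²/2) = 0.0312·100·3.536 = 11.03 Pa.
ΔP = 11.03 Pa = 1.10×10^-4 bar.

ΔP ≈ 1.10×10^-4 bar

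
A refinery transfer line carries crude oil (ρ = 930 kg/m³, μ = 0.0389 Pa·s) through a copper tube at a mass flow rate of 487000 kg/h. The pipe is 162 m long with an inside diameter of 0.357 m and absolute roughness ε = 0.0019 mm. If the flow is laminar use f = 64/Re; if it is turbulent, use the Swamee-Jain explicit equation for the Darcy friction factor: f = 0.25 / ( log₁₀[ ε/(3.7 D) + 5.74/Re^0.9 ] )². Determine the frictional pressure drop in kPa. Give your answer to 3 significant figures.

ΔP ≈ 13.0 kPa

ṁ = 487000 kg/h = 487000/3600 = 135.3 kg/s.
A = πD²/4 = π(0.357)²/4 = 0.1001 m²; mean velocity V = ṁ/(ρA) = 135.3/(930 · 0.1001) = 1.453 m/s.
Reynolds number Re = ρVD/μ = 930 · 1.453 · 0.357 / 0.0389 = 1.24e+04.
Re > 4000 → turbulent. Relative roughness ε/D = 1.9e-06/0.357 = 5.32e-06. Swamee-Jain: f = 0.25/(log₁₀[5.32e-06/3.7 + 5.74/1.24e+04^0.9])² = 0.25/(log₁₀[1.44e-06 + 0.00119])² = 0.25/(-2.925)² = 0.02923.
Darcy-Weisbach: ΔP = f(L/D)(ρV²/2) = 0.02923·(162/0.357)·(930·1.453²/2) = 0.02923·453.8·981.9 = 1.302e+04 Pa.
ΔP = 1.302e+04 Pa = 13.0 kPa.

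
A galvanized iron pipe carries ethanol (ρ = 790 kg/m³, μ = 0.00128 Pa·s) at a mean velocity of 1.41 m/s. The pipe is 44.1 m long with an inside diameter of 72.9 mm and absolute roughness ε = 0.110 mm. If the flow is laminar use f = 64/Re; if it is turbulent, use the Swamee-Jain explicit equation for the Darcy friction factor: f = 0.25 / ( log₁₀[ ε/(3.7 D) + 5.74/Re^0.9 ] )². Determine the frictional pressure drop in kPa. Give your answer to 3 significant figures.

Reynolds number Re = ρVD/μ = 790 · 1.41 · 0.0729 / 0.00128 = 6.344e+04.
Re > 4000 → turbulent. Relative roughness ε/D = 0.00011/0.0729 = 0.00151. Swamee-Jain: f = 0.25/(log₁₀[0.00151/3.7 + 5.74/6.344e+04^0.9])² = 0.25/(log₁₀[0.000408 + 0.000273])² = 0.25/(-3.167)² = 0.02493.
Darcy-Weisbach: ΔP = f(L/D)(ρV²/2) = 0.02493·(44.1/0.0729)·(790·1.41²/2) = 0.02493·604.9·785.3 = 1.184e+04 Pa.
ΔP = 1.184e+04 Pa = 11.8 kPa.

ΔP ≈ 11.8 kPa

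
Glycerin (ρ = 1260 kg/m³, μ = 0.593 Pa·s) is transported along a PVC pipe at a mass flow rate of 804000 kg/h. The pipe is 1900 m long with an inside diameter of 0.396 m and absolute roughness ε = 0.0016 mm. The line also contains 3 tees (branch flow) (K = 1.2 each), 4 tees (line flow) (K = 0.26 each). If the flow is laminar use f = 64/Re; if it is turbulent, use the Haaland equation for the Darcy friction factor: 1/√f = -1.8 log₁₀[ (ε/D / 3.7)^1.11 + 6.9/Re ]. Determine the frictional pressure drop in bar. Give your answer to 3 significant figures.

ΔP ≈ 3.37 bar

ṁ = 804000 kg/h = 804000/3600 = 223.3 kg/s.
A = πD²/4 = π(0.396)²/4 = 0.1232 m²; mean velocity V = ṁ/(ρA) = 223.3/(1260 · 0.1232) = 1.439 m/s.
Reynolds number Re = ρVD/μ = 1260 · 1.439 · 0.396 / 0.593 = 1211.
Re < 2300 → laminar flow, so f = 64/Re = 64/1211 = 0.05285 (the turbulent correlation is not needed).
Total minor-loss coefficient ΣK = 3·1.2 + 4·0.26 = 4.64.
ΔP = [f·L/D + ΣK]·(ρV²/2) = [0.05285·1900/0.396 + 4.64]·(1260·1.439²/2) = [253.6 + 4.64]·1305 = 3.369e+05 Pa.
ΔP = 3.369e+05 Pa = 3.37 bar.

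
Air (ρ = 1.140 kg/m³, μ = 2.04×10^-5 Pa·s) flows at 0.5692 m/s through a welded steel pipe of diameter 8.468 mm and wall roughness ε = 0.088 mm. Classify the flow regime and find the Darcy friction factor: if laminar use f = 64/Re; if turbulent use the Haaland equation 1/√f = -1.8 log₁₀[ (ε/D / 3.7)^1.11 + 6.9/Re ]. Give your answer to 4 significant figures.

f ≈ 0.2376

Re = ρVD/μ = 1.14·0.5692·0.008468/2.04e-05 = 269.4.
Re < 2300 → laminar, so f = 64/Re = 0.2376 (roughness is irrelevant in laminar flow).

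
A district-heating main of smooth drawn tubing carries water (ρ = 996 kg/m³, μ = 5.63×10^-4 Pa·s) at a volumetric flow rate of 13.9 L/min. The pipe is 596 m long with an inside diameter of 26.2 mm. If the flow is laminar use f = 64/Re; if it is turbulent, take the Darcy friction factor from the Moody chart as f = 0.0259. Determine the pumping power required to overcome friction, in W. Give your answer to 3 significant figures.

P ≈ 12.6 W

Q = 13.9 L/min = 13.9/60000 = 0.0002317 m³/s.
Cross-sectional area A = πD²/4 = π(0.0262)²/4 = 0.0005391 m²; mean velocity V = Q/A = 0.0002317/0.0005391 = 0.4297 m/s.
Reynolds number Re = ρVD/μ = 996 · 0.4297 · 0.0262 / 0.000563 = 1.992e+04.
Re > 4000 → turbulent; use the Moody-chart value f = 0.0259.
Darcy-Weisbach: ΔP = f(L/D)(ρV²/2) = 0.0259·(596/0.0262)·(996·0.4297²/2) = 0.0259·2.275e+04·91.95 = 5.418e+04 Pa.
Pumping power P = QΔP = 0.0002317·5.418e+04 = 12.55 W = 12.6 W.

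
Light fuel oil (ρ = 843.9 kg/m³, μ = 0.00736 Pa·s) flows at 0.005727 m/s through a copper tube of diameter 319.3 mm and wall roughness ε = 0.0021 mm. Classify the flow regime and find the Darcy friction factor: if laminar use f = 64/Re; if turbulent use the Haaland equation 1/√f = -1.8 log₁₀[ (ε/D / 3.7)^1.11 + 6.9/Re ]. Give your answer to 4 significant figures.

Re = ρVD/μ = 843.9·0.005727·0.3193/0.00736 = 209.7.
Re < 2300 → laminar, so f = 64/Re = 0.3052 (roughness is irrelevant in laminar flow).

f ≈ 0.3052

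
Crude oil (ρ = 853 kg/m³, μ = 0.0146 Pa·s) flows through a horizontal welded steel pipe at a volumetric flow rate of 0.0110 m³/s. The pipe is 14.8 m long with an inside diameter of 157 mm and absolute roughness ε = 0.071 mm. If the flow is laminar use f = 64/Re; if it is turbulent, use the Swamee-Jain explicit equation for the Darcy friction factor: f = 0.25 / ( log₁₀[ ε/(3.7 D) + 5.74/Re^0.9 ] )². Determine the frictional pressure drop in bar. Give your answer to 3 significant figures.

ΔP ≈ 0.00493 bar

Cross-sectional area A = πD²/4 = π(0.157)²/4 = 0.01936 m²; mean velocity V = Q/A = 0.011/0.01936 = 0.5682 m/s.
Reynolds number Re = ρVD/μ = 853 · 0.5682 · 0.157 / 0.0146 = 5212.
Re > 4000 → turbulent. Relative roughness ε/D = 7.1e-05/0.157 = 0.000452. Swamee-Jain: f = 0.25/(log₁₀[0.000452/3.7 + 5.74/5212^0.9])² = 0.25/(log₁₀[0.000122 + 0.00259])² = 0.25/(-2.566)² = 0.03796.
Darcy-Weisbach: ΔP = f(L/D)(ρV²/2) = 0.03796·(14.8/0.157)·(853·0.5682²/2) = 0.03796·94.27·137.7 = 492.7 Pa.
ΔP = 492.7 Pa = 0.00493 bar.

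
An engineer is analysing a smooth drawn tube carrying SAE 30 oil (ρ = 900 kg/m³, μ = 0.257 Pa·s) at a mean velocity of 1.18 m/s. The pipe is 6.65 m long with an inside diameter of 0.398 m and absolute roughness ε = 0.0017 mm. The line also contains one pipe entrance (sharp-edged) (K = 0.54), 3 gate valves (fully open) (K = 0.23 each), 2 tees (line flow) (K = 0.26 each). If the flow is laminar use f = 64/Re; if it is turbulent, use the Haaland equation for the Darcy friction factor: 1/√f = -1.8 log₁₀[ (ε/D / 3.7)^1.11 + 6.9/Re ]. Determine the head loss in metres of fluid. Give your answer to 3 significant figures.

Reynolds number Re = ρVD/μ = 900 · 1.18 · 0.398 / 0.257 = 1645.
Re < 2300 → laminar flow, so f = 64/Re = 64/1645 = 0.03891 (the turbulent correlation is not needed).
Total minor-loss coefficient ΣK = 1·0.54 + 3·0.23 + 2·0.26 = 1.75.
ΔP = [f·L/D + ΣK]·(ρV²/2) = [0.03891·6.65/0.398 + 1.75]·(900·1.18²/2) = [0.6502 + 1.75]·626.6 = 1504 Pa.
Head loss h_f = ΔP/(ρg) = 1504/(900·9.81) = 0.170 m.

h_f ≈ 0.170 m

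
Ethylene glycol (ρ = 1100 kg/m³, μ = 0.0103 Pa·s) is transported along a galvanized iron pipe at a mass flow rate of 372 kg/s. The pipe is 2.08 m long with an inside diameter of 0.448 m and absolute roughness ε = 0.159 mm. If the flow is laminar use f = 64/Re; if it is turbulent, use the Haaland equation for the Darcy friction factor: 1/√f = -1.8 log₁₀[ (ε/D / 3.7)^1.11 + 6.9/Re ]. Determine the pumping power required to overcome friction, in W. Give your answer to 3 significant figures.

A = πD²/4 = π(0.448)²/4 = 0.1576 m²; mean velocity V = ṁ/(ρA) = 372/(1100 · 0.1576) = 2.145 m/s.
Reynolds number Re = ρVD/μ = 1100 · 2.145 · 0.448 / 0.0103 = 1.026e+05.
Re > 4000 → turbulent. Relative roughness ε/D = 0.000159/0.448 = 0.000355. Haaland: 1/√f = -1.8 log₁₀[(0.000355/3.7)^1.11 + 6.9/1.026e+05] = -1.8 log₁₀[3.47e-05 + 6.72e-05] = 7.185, so f = 0.01937.
Darcy-Weisbach: ΔP = f(L/D)(ρV²/2) = 0.01937·(2.08/0.448)·(1100·2.145²/2) = 0.01937·4.643·2531 = 227.6 Pa.
Q = ṁ/ρ = 372/1100 = 0.3382 m³/s.
Pumping power P = QΔP = 0.3382·227.6 = 76.99 W = 77.0 W.

P ≈ 77.0 W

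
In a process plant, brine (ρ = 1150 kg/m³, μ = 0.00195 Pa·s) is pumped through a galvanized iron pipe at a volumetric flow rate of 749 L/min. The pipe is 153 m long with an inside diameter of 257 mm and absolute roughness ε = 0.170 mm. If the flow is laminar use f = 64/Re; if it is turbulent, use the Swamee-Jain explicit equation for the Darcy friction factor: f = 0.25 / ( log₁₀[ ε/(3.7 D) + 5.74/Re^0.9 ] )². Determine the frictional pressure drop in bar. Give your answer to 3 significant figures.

Q = 749 L/min = 749/60000 = 0.01248 m³/s.
Cross-sectional area A = πD²/4 = π(0.257)²/4 = 0.05187 m²; mean velocity V = Q/A = 0.01248/0.05187 = 0.2406 m/s.
Reynolds number Re = ρVD/μ = 1150 · 0.2406 · 0.257 / 0.00195 = 3.647e+04.
Re > 4000 → turbulent. Relative roughness ε/D = 0.00017/0.257 = 0.000661. Swamee-Jain: f = 0.25/(log₁₀[0.000661/3.7 + 5.74/3.647e+04^0.9])² = 0.25/(log₁₀[0.000179 + 0.00045])² = 0.25/(-3.202)² = 0.02439.
Darcy-Weisbach: ΔP = f(L/D)(ρV²/2) = 0.02439·(153/0.257)·(1150·0.2406²/2) = 0.02439·595.3·33.3 = 483.5 Pa.
ΔP = 483.5 Pa = 0.00483 bar.

ΔP ≈ 0.00483 bar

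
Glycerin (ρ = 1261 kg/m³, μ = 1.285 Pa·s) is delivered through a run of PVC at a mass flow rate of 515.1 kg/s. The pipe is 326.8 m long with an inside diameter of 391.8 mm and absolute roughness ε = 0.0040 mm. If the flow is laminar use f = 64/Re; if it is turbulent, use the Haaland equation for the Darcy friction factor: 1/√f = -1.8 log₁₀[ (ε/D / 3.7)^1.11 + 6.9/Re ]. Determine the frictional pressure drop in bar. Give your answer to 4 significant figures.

ΔP ≈ 2.966 bar

A = πD²/4 = π(0.3918)²/4 = 0.1206 m²; mean velocity V = ṁ/(ρA) = 515.1/(1261 · 0.1206) = 3.388 m/s.
Reynolds number Re = ρVD/μ = 1261 · 3.388 · 0.3918 / 1.28 = 1303.
Re < 2300 → laminar flow, so f = 64/Re = 64/1303 = 0.04913 (the turbulent correlation is not needed).
Darcy-Weisbach: ΔP = f(L/D)(ρV²/2) = 0.04913·(326.8/0.3918)·(1261·3.388²/2) = 0.04913·834.1·7238 = 2.966e+05 Pa.
ΔP = 2.966e+05 Pa = 2.966 bar.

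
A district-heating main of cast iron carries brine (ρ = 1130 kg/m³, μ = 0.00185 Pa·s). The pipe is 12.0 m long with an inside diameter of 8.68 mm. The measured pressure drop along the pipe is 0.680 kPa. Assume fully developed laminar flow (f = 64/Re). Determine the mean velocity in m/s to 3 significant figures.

For laminar flow, f = 64/Re with Re = ρVD/μ, so Darcy-Weisbach reduces to ΔP = 32μLV/D². Solving for V: V = ΔP·D²/(32μL) = 680·(0.00868)²/(32·0.00185·12) = 0.07212 m/s.
Check: Re = ρVD/μ = 1130·0.07212·0.00868/0.00185 = 382.4 < 2300, so the laminar assumption holds.

V ≈ 0.0721 m/s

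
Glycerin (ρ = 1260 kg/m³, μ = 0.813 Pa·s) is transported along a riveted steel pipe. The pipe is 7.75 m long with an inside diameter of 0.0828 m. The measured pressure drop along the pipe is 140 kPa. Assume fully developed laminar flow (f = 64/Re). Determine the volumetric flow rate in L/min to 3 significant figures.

Q ≈ 1540 L/min

For laminar flow, f = 64/Re with Re = ρVD/μ, so Darcy-Weisbach reduces to ΔP = 32μLV/D². Solving for V: V = ΔP·D²/(32μL) = 1.4e+05·(0.0828)²/(32·0.813·7.75) = 4.76 m/s.
Check: Re = ρVD/μ = 1260·4.76·0.0828/0.813 = 610.9 < 2300, so the laminar assumption holds.
Q = V·A = 4.76·(π/4·0.0828²) = 0.02563 m³/s = 1540 L/min.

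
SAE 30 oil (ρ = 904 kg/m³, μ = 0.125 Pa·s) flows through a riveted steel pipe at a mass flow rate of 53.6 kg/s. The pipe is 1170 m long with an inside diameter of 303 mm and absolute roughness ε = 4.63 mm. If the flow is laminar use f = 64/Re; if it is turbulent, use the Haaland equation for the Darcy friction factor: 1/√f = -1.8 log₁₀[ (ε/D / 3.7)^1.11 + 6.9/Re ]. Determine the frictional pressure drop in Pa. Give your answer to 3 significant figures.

ΔP ≈ 41900 Pa

A = πD²/4 = π(0.303)²/4 = 0.07211 m²; mean velocity V = ṁ/(ρA) = 53.6/(904 · 0.07211) = 0.8223 m/s.
Reynolds number Re = ρVD/μ = 904 · 0.8223 · 0.303 / 0.125 = 1802.
Re < 2300 → laminar flow, so f = 64/Re = 64/1802 = 0.03552 (the turbulent correlation is not needed).
Darcy-Weisbach: ΔP = f(L/D)(ρV²/2) = 0.03552·(1170/0.303)·(904·0.8223²/2) = 0.03552·3861·305.6 = 4.192e+04 Pa.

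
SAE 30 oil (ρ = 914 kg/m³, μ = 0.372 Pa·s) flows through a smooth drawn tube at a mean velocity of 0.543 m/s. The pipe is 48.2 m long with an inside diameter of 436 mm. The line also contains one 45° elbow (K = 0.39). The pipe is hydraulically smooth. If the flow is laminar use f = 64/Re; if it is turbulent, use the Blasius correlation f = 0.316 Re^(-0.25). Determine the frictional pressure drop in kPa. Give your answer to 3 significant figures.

Reynolds number Re = ρVD/μ = 914 · 0.543 · 0.436 / 0.372 = 581.7.
Re < 2300 → laminar flow, so f = 64/Re = 64/581.7 = 0.11 (the turbulent correlation is not needed).
Total minor-loss coefficient ΣK = 1·0.39 = 0.39.
ΔP = [f·L/D + ΣK]·(ρV²/2) = [0.11·48.2/0.436 + 0.39]·(914·0.543²/2) = [12.16 + 0.39]·134.7 = 1692 Pa.
ΔP = 1692 Pa = 1.69 kPa.

ΔP ≈ 1.69 kPa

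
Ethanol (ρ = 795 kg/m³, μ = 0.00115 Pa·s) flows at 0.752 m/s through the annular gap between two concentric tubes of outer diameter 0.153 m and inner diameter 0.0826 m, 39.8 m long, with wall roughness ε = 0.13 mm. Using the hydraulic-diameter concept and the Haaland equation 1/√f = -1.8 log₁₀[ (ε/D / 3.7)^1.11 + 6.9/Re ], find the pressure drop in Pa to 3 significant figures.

ΔP ≈ 3410 Pa

Hydraulic diameter D_h = 4A/P = D_o - D_i = 0.153 - 0.0826 = 0.0704 m.
Re = ρVD_h/μ = 795·0.752·0.0704/0.00115 = 3.66e+04.
ε/D_h = 0.00013/0.0704 = 0.00185; Haaland gives 1/√f = -1.8 log₁₀[0.000216+0.000189] = 6.107, so f = 0.02681.
ΔP = f(L/D_h)(ρV²/2) = 0.02681·39.8/0.0704·224.8 = 3407 Pa.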